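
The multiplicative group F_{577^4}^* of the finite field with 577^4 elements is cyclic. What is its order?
|F_{577^4}^*| = 110841719040

F_{577^4} has 577^4 = 110841719041 elements; its multiplicative group consists of all nonzero elements, so |F_{577^4}^*| = 110841719041 - 1 = 110841719040. (It is cyclic since any finite subgroup of the multiplicative group of a field is cyclic.)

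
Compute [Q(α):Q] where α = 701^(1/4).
[Q(α):Q] = 4

α is a root of x^4 - 701. By Eisenstein's criterion at the prime p = 701 (which divides the constant term 701 but p^2 = 491401 does not, since 701 is squarefree), x^4 - 701 is irreducible over Q. Hence [Q(α):Q] = 4.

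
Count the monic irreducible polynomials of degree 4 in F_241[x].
There are 843336120 monic irreducible polynomials of degree 4 over F_241

Each element of F_{241^4} that lies in no proper subfield is a root of exactly one monic irreducible of degree 4 over F_241, and each such polynomial has 4 distinct roots in F_{241^4}. By Möbius inversion the count is N_241(4) = (1/4) Σ_{d|4} μ(4/d) · 241^d = (1/4)(μ(4)·241^1 + μ(2)·241^2 + μ(1)·241^4) = 3373344480/4 = 843336120.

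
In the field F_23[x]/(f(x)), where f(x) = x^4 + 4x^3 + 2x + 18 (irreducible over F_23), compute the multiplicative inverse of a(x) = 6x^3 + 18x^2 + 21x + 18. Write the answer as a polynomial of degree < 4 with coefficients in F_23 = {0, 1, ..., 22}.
a(x)^(-1) ≡ 4x^3 + 19x^2 + 5x + 13 (mod f(x))

Since f is irreducible over F_23, F_23[x]/(f) is a field and a(x) ≠ 0 has an inverse. Apply the extended Euclidean algorithm to f(x) and a(x) in F_23[x]: f(x) = (4x + 4)·a(x) + (5x^2 + 7x + 15);  a(x) = (15x + 1)·(5x^2 + 7x + 15) + (19x + 3);  (5x^2 + 7x + 15) = (16x + 16)·(19x + 3) + (13). The last nonzero remainder is the constant 13 = gcd(f, a) in F_23. Back-substituting through the division chain expresses 13 = s(x)·a(x) + t(x)·f(x) with s(x) ≡ 6x^3 + 17x^2 + 19x + 8 (mod f), so (6x^3 + 17x^2 + 19x + 8)·a(x) ≡ 13 (mod f). Multiplying by 13^(-1) ≡ 16 in F_23 gives a(x)^(-1) ≡ 16·(6x^3 + 17x^2 + 19x + 8) ≡ 4x^3 + 19x^2 + 5x + 13 (mod f). Check: (6x^3 + 18x^2 + 21x + 18)·(4x^3 + 19x^2 + 5x + 13) = x^6 + 2x^5 + 19x^4 + 18x^3 + 14x^2 + 18x + 4 ≡ 1 (mod x^4 + 4x^3 + 2x + 18).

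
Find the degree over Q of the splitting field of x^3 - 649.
[K : Q] = 6

The roots of x^3 - 649 are ∛649, ω∛649, ω^2∛649 where ω = e^(2πi/3) is a primitive cube root of unity, so K = Q(∛649, ω). Now [Q(∛649):Q] = 3 (since 649 is not a perfect cube, x^3 - 649 is irreducible) and [Q(ω):Q] = 2. Both 2 and 3 divide [K:Q], and [K:Q] ≤ 3·2 = 6, so [K:Q] = 6. (Equivalently: Q(∛649) ⊂ R but ω ∉ R, so [K : Q(∛649)] = 2.)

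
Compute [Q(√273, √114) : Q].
[Q(√273, √114) : Q] = 4

[Q(√273):Q] = 2 (min poly x^2 - 273, irreducible since 273 is squarefree > 1). For the top step, suppose √114 ∈ Q(√273), say √114 = c + d√273 with c, d ∈ Q. Squaring: 114 = c^2 + 273d^2 + 2cd√273. Since √273 ∉ Q this forces 2cd = 0. If d = 0 then √114 = c ∈ Q, contradicting 114 squarefree > 1. If c = 0 then 114 = 273d^2, so 273·114 = (273d)^2 is a perfect square in Q — but 273·114 = 31122 is not a perfect square (since 273 and 114 are distinct squarefree integers). Contradiction. Hence √114 ∉ Q(√273), so x^2 - 114 stays irreducible over Q(√273) and [Q(√273, √114) : Q(√273)] = 2. By the tower law, [Q(√273, √114) : Q] = 2 · 2 = 4.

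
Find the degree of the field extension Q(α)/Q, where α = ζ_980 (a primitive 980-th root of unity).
[Q(α):Q] = 336

The minimal polynomial of ζ_980 over Q is the 980-th cyclotomic polynomial Φ_980(x), which is irreducible over Q and has degree φ(980) = 336. Hence [Q(α):Q] = φ(980) = 336.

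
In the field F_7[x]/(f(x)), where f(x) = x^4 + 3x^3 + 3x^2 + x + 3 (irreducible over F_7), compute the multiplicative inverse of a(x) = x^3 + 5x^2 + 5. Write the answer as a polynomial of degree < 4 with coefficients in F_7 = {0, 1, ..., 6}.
a(x)^(-1) ≡ x^3 + x^2 + 4x + 4 (mod f(x))

Since f is irreducible over F_7, F_7[x]/(f) is a field and a(x) ≠ 0 has an inverse. Apply the extended Euclidean algorithm to f(x) and a(x) in F_7[x]: f(x) = (x + 5)·a(x) + (6x^2 + 3x + 6);  a(x) = (6x + 6)·(6x^2 + 3x + 6) + (2x + 4);  (6x^2 + 3x + 6) = (3x + 6)·(2x + 4) + (3). The last nonzero remainder is the constant 3 = gcd(f, a) in F_7. Back-substituting through the division chain expresses 3 = s(x)·a(x) + t(x)·f(x) with s(x) ≡ 3x^3 + 3x^2 + 5x + 5 (mod f), so (3x^3 + 3x^2 + 5x + 5)·a(x) ≡ 3 (mod f). Multiplying by 3^(-1) ≡ 5 in F_7 gives a(x)^(-1) ≡ 5·(3x^3 + 3x^2 + 5x + 5) ≡ x^3 + x^2 + 4x + 4 (mod f). Check: (x^3 + 5x^2 + 5)·(x^3 + x^2 + 4x + 4) = x^6 + 6x^5 + 2x^4 + x^3 + 4x^2 + 6x + 6 ≡ 1 (mod x^4 + 3x^3 + 3x^2 + x + 3).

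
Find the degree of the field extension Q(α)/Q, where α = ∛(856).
[Q(α):Q] = 3

The minimal polynomial of α is x^3 - 856, irreducible over Q since 856 is not a perfect cube (so x^3 - 856 has no rational root). Hence [Q(α):Q] = deg(m_α) = 3.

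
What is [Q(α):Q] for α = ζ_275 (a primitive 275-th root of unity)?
[Q(α):Q] = 200

The minimal polynomial of ζ_275 over Q is the 275-th cyclotomic polynomial Φ_275(x), which is irreducible over Q and has degree φ(275) = 200. Hence [Q(α):Q] = φ(275) = 200.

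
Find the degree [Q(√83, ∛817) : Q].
[Q(√83, ∛817) : Q] = 6

Let L = Q(√83, ∛817). Since Q(√83) ⊂ L and [Q(√83):Q] = 2, the tower law gives 2 | [L:Q]. Likewise Q(∛817) ⊂ L with [Q(∛817):Q] = 3 (because 817 is not a perfect cube), so 3 | [L:Q]. As gcd(2,3) = 1, [L:Q] is divisible by 6. Conversely L is generated over Q by √83 and ∛817, so [L:Q] ≤ 2·3 = 6. Therefore [Q(√83, ∛817) : Q] = 6.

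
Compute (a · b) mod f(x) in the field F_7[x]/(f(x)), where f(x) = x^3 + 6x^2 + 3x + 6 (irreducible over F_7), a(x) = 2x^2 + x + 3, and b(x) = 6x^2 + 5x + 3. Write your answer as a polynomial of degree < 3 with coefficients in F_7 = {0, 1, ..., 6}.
a · b ≡ 2x + 2 (mod f(x))

Multiply in F_7[x]: a(x)·b(x) = (2x^2 + x + 3)·(6x^2 + 5x + 3) = 5x^4 + 2x^3 + x^2 + 4x + 2. This has degree ≥ 3, so divide by f(x) over F_7: 5x^4 + 2x^3 + x^2 + 4x + 2 = (5x)·(x^3 + 6x^2 + 3x + 6) + (2x + 2). Hence a·b ≡ 2x + 2 (mod f). (F_7[x]/(f) is a field with 7^3 = 343 elements since f is irreducible of degree 3.)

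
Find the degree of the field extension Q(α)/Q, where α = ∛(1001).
[Q(α):Q] = 3

The minimal polynomial of α is x^3 - 1001, irreducible over Q since 1001 is not a perfect cube (so x^3 - 1001 has no rational root). Hence [Q(α):Q] = deg(m_α) = 3.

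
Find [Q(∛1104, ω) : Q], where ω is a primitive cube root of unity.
[Q(∛1104, ω) : Q] = 6

[Q(∛1104):Q] = 3 (min poly x^3 - 1104, irreducible since 1104 is not a perfect cube). [Q(ω):Q] = 2 (min poly x^2 + x + 1). Since Q(∛1104) ⊂ R and ω ∉ R, we have ω ∉ Q(∛1104), so x^2 + x + 1 remains irreducible over Q(∛1104) and [Q(∛1104, ω) : Q(∛1104)] = 2. By the tower law, [Q(∛1104, ω) : Q] = 3 · 2 = 6. (In fact Q(∛1104, ω) is the splitting field of x^3 - 1104 over Q.)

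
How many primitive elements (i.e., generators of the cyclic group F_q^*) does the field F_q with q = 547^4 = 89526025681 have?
There are φ(89526025680) = 18750504960 primitive elements

F_q^* is cyclic of order q - 1 = 89526025680. A cyclic group of order m has exactly φ(m) generators. Here m = 89526025680 = 2^4 · 3 · 5 · 7 · 13 · 137 · 29921, so the number of primitive elements is φ(89526025680) = 18750504960.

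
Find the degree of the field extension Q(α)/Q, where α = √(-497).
[Q(α):Q] = 2

[Q(α):Q] equals the degree of the minimal polynomial of α. Here α^2 = -497 and x^2 + 497 is irreducible (d = -497 is squarefree, ≠ 1, hence not a square), so deg(m_α) = 2. Thus [Q(α):Q] = 2.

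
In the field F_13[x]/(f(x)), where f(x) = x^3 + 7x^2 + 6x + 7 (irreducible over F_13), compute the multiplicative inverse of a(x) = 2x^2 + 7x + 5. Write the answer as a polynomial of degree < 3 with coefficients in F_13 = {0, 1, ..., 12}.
a(x)^(-1) ≡ 12x^2 + x + 5 (mod f(x))

Since f is irreducible over F_13, F_13[x]/(f) is a field and a(x) ≠ 0 has an inverse. Apply the extended Euclidean algorithm to f(x) and a(x) in F_13[x]: f(x) = (7x + 5)·a(x) + (x + 8);  a(x) = (2x + 4)·(x + 8) + (12). The last nonzero remainder is the constant 12 = gcd(f, a) in F_13. Back-substituting through the division chain expresses 12 = s(x)·a(x) + t(x)·f(x) with s(x) ≡ x^2 + 12x + 8 (mod f), so (x^2 + 12x + 8)·a(x) ≡ 12 (mod f). Multiplying by 12^(-1) ≡ 12 in F_13 gives a(x)^(-1) ≡ 12·(x^2 + 12x + 8) ≡ 12x^2 + x + 5 (mod f). Check: (2x^2 + 7x + 5)·(12x^2 + x + 5) = 11x^4 + 8x^3 + 12x^2 + x + 12 ≡ 1 (mod x^3 + 7x^2 + 6x + 7).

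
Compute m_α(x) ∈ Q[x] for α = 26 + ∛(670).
m_α(x) = x^3 - 78x^2 + 2028x - 18246

Set β = α - 26 = ∛(670), so β^3 = 670. Then (α - 26)^3 - 670 = 0, i.e. α is a root of g(x) = (x - 26)^3 - 670 = x^3 - 78x^2 + 2028x - 18246. Since g(x) = h(x - 26) where h(x) = x^3 - 670, and h is irreducible over Q (because 670 is not a perfect cube, so h has no rational root, and a monic cubic with no rational root is irreducible), g is also irreducible (irreducibility is preserved under the substitution x → x - 26). Hence m_α(x) = x^3 - 78x^2 + 2028x - 18246.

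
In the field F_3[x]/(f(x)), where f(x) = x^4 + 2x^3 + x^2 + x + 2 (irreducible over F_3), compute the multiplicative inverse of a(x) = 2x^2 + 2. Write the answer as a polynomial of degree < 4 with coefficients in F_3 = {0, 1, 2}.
a(x)^(-1) ≡ 2x^3 + 2x^2 + 2x + 1 (mod f(x))

Since f is irreducible over F_3, F_3[x]/(f) is a field and a(x) ≠ 0 has an inverse. Apply the extended Euclidean algorithm to f(x) and a(x) in F_3[x]: f(x) = (2x^2 + x)·a(x) + (2x + 2);  a(x) = (x + 2)·(2x + 2) + (1). The last nonzero remainder is the constant 1 = gcd(f, a) in F_3. Back-substituting through the division chain expresses 1 = s(x)·a(x) + t(x)·f(x) with s(x) ≡ 2x^3 + 2x^2 + 2x + 1 (mod f), so a(x)^(-1) ≡ s(x) = 2x^3 + 2x^2 + 2x + 1 (mod f). Check: (2x^2 + 2)·(2x^3 + 2x^2 + 2x + 1) = x^5 + x^4 + 2x^3 + x + 2 ≡ 1 (mod x^4 + 2x^3 + x^2 + x + 2).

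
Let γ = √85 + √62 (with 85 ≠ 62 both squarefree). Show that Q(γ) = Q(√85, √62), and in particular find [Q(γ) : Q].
[Q(γ) : Q] = 4 (equivalently, Q(γ) = Q(√85, √62))

Obviously Q(γ) ⊆ Q(√85, √62), and [Q(√85, √62):Q] = 4 (since 85, 62 are distinct squarefree integers > 1 with 5270 not a perfect square). To show equality we compute the minimal polynomial of γ. From γ = √85 + √62: γ^2 = 85 + 2√(5270) + 62 = 147 + 2√(5270), so γ^2 - 147 = 2√(5270); squaring, (γ^2 - 147)^2 = 4·5270, i.e. γ^4 - 294γ^2 + 21609 - 21080 = 0, i.e. γ^4 - 294γ^2 + 529 = 0. So γ is a root of x^4 - 294x^2 + 529. This polynomial is irreducible over Q: it has no rational root (each ±√85 ± √62 is irrational), and any factorization into two quadratics over Q would force √(5270) ∈ Q (pairing opposite roots) or √85, √62 ∈ Q (other pairings), all impossible. Hence [Q(γ):Q] = 4 = [Q(√85, √62):Q], so Q(γ) = Q(√85, √62).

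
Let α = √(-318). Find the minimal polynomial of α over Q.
m_α(x) = x^2 + 318

α satisfies α^2 + 318 = 0, so x^2 + 318 annihilates α. Since d = -318 is squarefree and ≠ 1, it is not a perfect square in Q, so x^2 + 318 has no rational root and is therefore irreducible over Q (a degree-2 polynomial over a field is irreducible iff it has no root). Hence m_α(x) = x^2 + 318.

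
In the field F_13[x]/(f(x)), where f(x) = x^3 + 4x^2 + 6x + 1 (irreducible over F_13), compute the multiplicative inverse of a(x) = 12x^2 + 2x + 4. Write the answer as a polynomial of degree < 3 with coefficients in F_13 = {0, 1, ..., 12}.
a(x)^(-1) ≡ 3x^2 + 8x + 6 (mod f(x))

Since f is irreducible over F_13, F_13[x]/(f) is a field and a(x) ≠ 0 has an inverse. Apply the extended Euclidean algorithm to f(x) and a(x) in F_13[x]: f(x) = (12x + 7)·a(x) + (9x + 12);  a(x) = (10x + 10)·(9x + 12) + (1). The last nonzero remainder is the constant 1 = gcd(f, a) in F_13. Back-substituting through the division chain expresses 1 = s(x)·a(x) + t(x)·f(x) with s(x) ≡ 3x^2 + 8x + 6 (mod f), so a(x)^(-1) ≡ s(x) = 3x^2 + 8x + 6 (mod f). Check: (12x^2 + 2x + 4)·(3x^2 + 8x + 6) = 10x^4 + 11x^3 + 9x^2 + 5x + 11 ≡ 1 (mod x^3 + 4x^2 + 6x + 1).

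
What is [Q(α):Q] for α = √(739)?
[Q(α):Q] = 2

[Q(α):Q] equals the degree of the minimal polynomial of α. Here α^2 = 739 and x^2 - 739 is irreducible (d = 739 is squarefree, ≠ 1, hence not a square), so deg(m_α) = 2. Thus [Q(α):Q] = 2.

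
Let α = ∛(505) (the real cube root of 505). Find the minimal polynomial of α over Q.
m_α(x) = x^3 - 505

α satisfies α^3 = 505, so x^3 - 505 annihilates α. By the rational root test, a rational root p/q (in lowest terms) of x^3 - 505 would satisfy p^3 = 505 q^3, forcing q = 1 and p^3 = 505; but 505 is not a perfect cube, contradiction. A monic cubic over Q with no rational root is irreducible (any nontrivial factorization would include a linear factor). Hence x^3 - 505 is the minimal polynomial of α, and in particular [Q(α):Q] = 3.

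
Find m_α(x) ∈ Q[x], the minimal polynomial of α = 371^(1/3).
m_α(x) = x^3 - 371

α satisfies α^3 = 371, so x^3 - 371 annihilates α. By the rational root test, a rational root p/q (in lowest terms) of x^3 - 371 would satisfy p^3 = 371 q^3, forcing q = 1 and p^3 = 371; but 371 is not a perfect cube, contradiction. A monic cubic over Q with no rational root is irreducible (any nontrivial factorization would include a linear factor). Hence x^3 - 371 is the minimal polynomial of α, and in particular [Q(α):Q] = 3.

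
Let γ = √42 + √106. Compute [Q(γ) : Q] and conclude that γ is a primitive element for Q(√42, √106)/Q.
[Q(γ) : Q] = 4 (equivalently, Q(γ) = Q(√42, √106))

Obviously Q(γ) ⊆ Q(√42, √106), and [Q(√42, √106):Q] = 4 (since 42, 106 are distinct squarefree integers > 1 with 4452 not a perfect square). To show equality we compute the minimal polynomial of γ. From γ = √42 + √106: γ^2 = 42 + 2√(4452) + 106 = 148 + 2√(4452), so γ^2 - 148 = 2√(4452); squaring, (γ^2 - 148)^2 = 4·4452, i.e. γ^4 - 296γ^2 + 21904 - 17808 = 0, i.e. γ^4 - 296γ^2 + 4096 = 0. So γ is a root of x^4 - 296x^2 + 4096. This polynomial is irreducible over Q: it has no rational root (each ±√42 ± √106 is irrational), and any factorization into two quadratics over Q would force √(4452) ∈ Q (pairing opposite roots) or √42, √106 ∈ Q (other pairings), all impossible. Hence [Q(γ):Q] = 4 = [Q(√42, √106):Q], so Q(γ) = Q(√42, √106).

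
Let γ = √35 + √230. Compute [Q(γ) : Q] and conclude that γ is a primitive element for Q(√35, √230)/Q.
[Q(γ) : Q] = 4 (equivalently, Q(γ) = Q(√35, √230))

Obviously Q(γ) ⊆ Q(√35, √230), and [Q(√35, √230):Q] = 4 (since 35, 230 are distinct squarefree integers > 1 with 8050 not a perfect square). To show equality we compute the minimal polynomial of γ. From γ = √35 + √230: γ^2 = 35 + 2√(8050) + 230 = 265 + 2√(8050), so γ^2 - 265 = 2√(8050); squaring, (γ^2 - 265)^2 = 4·8050, i.e. γ^4 - 530γ^2 + 70225 - 32200 = 0, i.e. γ^4 - 530γ^2 + 38025 = 0. So γ is a root of x^4 - 530x^2 + 38025. This polynomial is irreducible over Q: it has no rational root (each ±√35 ± √230 is irrational), and any factorization into two quadratics over Q would force √(8050) ∈ Q (pairing opposite roots) or √35, √230 ∈ Q (other pairings), all impossible. Hence [Q(γ):Q] = 4 = [Q(√35, √230):Q], so Q(γ) = Q(√35, √230).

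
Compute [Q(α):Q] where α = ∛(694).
[Q(α):Q] = 3

The minimal polynomial of α is x^3 - 694, irreducible over Q since 694 is not a perfect cube (so x^3 - 694 has no rational root). Hence [Q(α):Q] = deg(m_α) = 3.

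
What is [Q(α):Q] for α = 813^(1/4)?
[Q(α):Q] = 4

α is a root of x^4 - 813. By Eisenstein's criterion at the prime p = 3 (which divides the constant term 813 but p^2 = 9 does not, since 813 is squarefree), x^4 - 813 is irreducible over Q. Hence [Q(α):Q] = 4.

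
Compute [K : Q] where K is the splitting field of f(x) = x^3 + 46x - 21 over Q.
[K : Q] = 6

By the rational root test, any rational root of the monic integer polynomial f(x) = x^3 + 46x - 21 must be an integer dividing the constant term -21, i.e. one of ±{1, 3, 7, 21}. Evaluating: f(1) = 26, f(-1) = -68, f(3) = 144, f(-3) = -186, f(7) = 644, f(-7) = -686, f(21) = 10206, f(-21) = -10248; none is 0, so f has no rational root and is therefore irreducible over Q (a cubic with no linear factor over a field is irreducible). For an irreducible cubic, the Galois group is A_3 or S_3 according as the discriminant disc(f) = -4a^3 - 27b^2 = -4·(46)^3 - 27·(-21)^2 = -401251 is or is not a square in Q. Here disc(f) = -401251 is not a perfect square in Q, so the Galois group of f over Q is not contained in A_3 and must be all of S_3. The splitting field has degree |S_3| = 6 over Q, so [K : Q] = 6.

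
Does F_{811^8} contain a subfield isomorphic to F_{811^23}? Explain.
No: F_{811^23} is not a subfield of F_{811^8}

F_{p^m} embeds in F_{p^n} iff m | n. Here 23 ∤ 8 (since 8 = 0·23 + 8 with remainder 8 ≠ 0), so F_{811^23} is not a subfield of F_{811^8}. Equivalently: if it were, the tower law would give 23 = [F_{811^23}:F_811] dividing [F_{811^8}:F_811] = 8, contradiction.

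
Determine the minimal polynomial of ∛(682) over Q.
m_α(x) = x^3 - 682

α satisfies α^3 = 682, so x^3 - 682 annihilates α. By the rational root test, a rational root p/q (in lowest terms) of x^3 - 682 would satisfy p^3 = 682 q^3, forcing q = 1 and p^3 = 682; but 682 is not a perfect cube, contradiction. A monic cubic over Q with no rational root is irreducible (any nontrivial factorization would include a linear factor). Hence x^3 - 682 is the minimal polynomial of α, and in particular [Q(α):Q] = 3.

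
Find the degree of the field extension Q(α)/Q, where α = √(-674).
[Q(α):Q] = 2

[Q(α):Q] equals the degree of the minimal polynomial of α. Here α^2 = -674 and x^2 + 674 is irreducible (d = -674 is squarefree, ≠ 1, hence not a square), so deg(m_α) = 2. Thus [Q(α):Q] = 2.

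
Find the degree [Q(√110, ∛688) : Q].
[Q(√110, ∛688) : Q] = 6

Let L = Q(√110, ∛688). Since Q(√110) ⊂ L and [Q(√110):Q] = 2, the tower law gives 2 | [L:Q]. Likewise Q(∛688) ⊂ L with [Q(∛688):Q] = 3 (because 688 is not a perfect cube), so 3 | [L:Q]. As gcd(2,3) = 1, [L:Q] is divisible by 6. Conversely L is generated over Q by √110 and ∛688, so [L:Q] ≤ 2·3 = 6. Therefore [Q(√110, ∛688) : Q] = 6.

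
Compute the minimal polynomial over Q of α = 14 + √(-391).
m_α(x) = x^2 - 28x + 587

From α - 14 = √(-391), squaring gives (α - 14)^2 = -391, i.e. α^2 - 28α + 196 = -391, so α^2 - 28α + 587 = 0. The discriminant of x^2 - 28x + 587 is (-28)^2 - 4·(587) = 784 - 2348 = -1564, and 4·(-391) is not a perfect square in Q since -391 is squarefree and ≠ 1. Hence x^2 - 28x + 587 is irreducible over Q and is the minimal polynomial of α.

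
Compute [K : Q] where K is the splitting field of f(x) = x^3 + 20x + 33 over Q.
[K : Q] = 6

By the rational root test, any rational root of the monic integer polynomial f(x) = x^3 + 20x + 33 must be an integer dividing the constant term 33, i.e. one of ±{1, 3, 11, 33}. Evaluating: f(1) = 54, f(-1) = 12, f(3) = 120, f(-3) = -54, f(11) = 1584, f(-11) = -1518, f(33) = 36630, f(-33) = -36564; none is 0, so f has no rational root and is therefore irreducible over Q (a cubic with no linear factor over a field is irreducible). For an irreducible cubic, the Galois group is A_3 or S_3 according as the discriminant disc(f) = -4a^3 - 27b^2 = -4·(20)^3 - 27·(33)^2 = -61403 is or is not a square in Q. Here disc(f) = -61403 is not a perfect square in Q, so the Galois group of f over Q is not contained in A_3 and must be all of S_3. The splitting field has degree |S_3| = 6 over Q, so [K : Q] = 6.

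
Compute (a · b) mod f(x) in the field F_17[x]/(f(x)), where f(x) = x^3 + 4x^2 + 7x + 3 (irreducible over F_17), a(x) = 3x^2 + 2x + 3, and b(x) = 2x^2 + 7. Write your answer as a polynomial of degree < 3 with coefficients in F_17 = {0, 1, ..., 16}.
a · b ≡ 14x^2 + 13 (mod f(x))

Multiply in F_17[x]: a(x)·b(x) = (3x^2 + 2x + 3)·(2x^2 + 7) = 6x^4 + 4x^3 + 10x^2 + 14x + 4. This has degree ≥ 3, so divide by f(x) over F_17: 6x^4 + 4x^3 + 10x^2 + 14x + 4 = (6x + 14)·(x^3 + 4x^2 + 7x + 3) + (14x^2 + 13). Hence a·b ≡ 14x^2 + 13 (mod f). (F_17[x]/(f) is a field with 17^3 = 4913 elements since f is irreducible of degree 3.)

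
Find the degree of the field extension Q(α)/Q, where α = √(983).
[Q(α):Q] = 2

[Q(α):Q] equals the degree of the minimal polynomial of α. Here α^2 = 983 and x^2 - 983 is irreducible (d = 983 is squarefree, ≠ 1, hence not a square), so deg(m_α) = 2. Thus [Q(α):Q] = 2.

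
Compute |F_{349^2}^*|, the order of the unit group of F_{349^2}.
|F_{349^2}^*| = 121800

F_{349^2} has 349^2 = 121801 elements; its multiplicative group consists of all nonzero elements, so |F_{349^2}^*| = 121801 - 1 = 121800. (It is cyclic since any finite subgroup of the multiplicative group of a field is cyclic.)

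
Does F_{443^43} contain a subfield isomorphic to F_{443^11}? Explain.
No: F_{443^11} is not a subfield of F_{443^43}

F_{p^m} embeds in F_{p^n} iff m | n. Here 11 ∤ 43 (since 43 = 3·11 + 10 with remainder 10 ≠ 0), so F_{443^11} is not a subfield of F_{443^43}. Equivalently: if it were, the tower law would give 11 = [F_{443^11}:F_443] dividing [F_{443^43}:F_443] = 43, contradiction.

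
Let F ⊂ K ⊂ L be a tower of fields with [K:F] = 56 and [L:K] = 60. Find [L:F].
[L:F] = 3360

The tower law says that for any tower of field extensions F ⊂ K ⊂ L with finite degrees, [L:F] = [L:K] · [K:F]. Here this gives [L:F] = 60 · 56 = 3360.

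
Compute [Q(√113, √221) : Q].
[Q(√113, √221) : Q] = 4

[Q(√113):Q] = 2 (min poly x^2 - 113, irreducible since 113 is squarefree > 1). For the top step, suppose √221 ∈ Q(√113), say √221 = c + d√113 with c, d ∈ Q. Squaring: 221 = c^2 + 113d^2 + 2cd√113. Since √113 ∉ Q this forces 2cd = 0. If d = 0 then √221 = c ∈ Q, contradicting 221 squarefree > 1. If c = 0 then 221 = 113d^2, so 113·221 = (113d)^2 is a perfect square in Q — but 113·221 = 24973 is not a perfect square (since 113 and 221 are distinct squarefree integers). Contradiction. Hence √221 ∉ Q(√113), so x^2 - 221 stays irreducible over Q(√113) and [Q(√113, √221) : Q(√113)] = 2. By the tower law, [Q(√113, √221) : Q] = 2 · 2 = 4.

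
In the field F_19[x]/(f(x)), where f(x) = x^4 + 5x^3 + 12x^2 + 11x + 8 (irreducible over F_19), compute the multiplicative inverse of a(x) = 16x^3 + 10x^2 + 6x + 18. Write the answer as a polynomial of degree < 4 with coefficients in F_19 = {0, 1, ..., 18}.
a(x)^(-1) ≡ 11x^3 + 7 (mod f(x))

Since f is irreducible over F_19, F_19[x]/(f) is a field and a(x) ≠ 0 has an inverse. Apply the extended Euclidean algorithm to f(x) and a(x) in F_19[x]: f(x) = (6x + 12)·a(x) + (8x^2 + 2x + 1);  a(x) = (2x + 15)·(8x^2 + 2x + 1) + (12x + 3);  (8x^2 + 2x + 1) = (7x)·(12x + 3) + (1). The last nonzero remainder is the constant 1 = gcd(f, a) in F_19. Back-substituting through the division chain expresses 1 = s(x)·a(x) + t(x)·f(x) with s(x) ≡ 11x^3 + 7 (mod f), so a(x)^(-1) ≡ s(x) = 11x^3 + 7 (mod f). Check: (16x^3 + 10x^2 + 6x + 18)·(11x^3 + 7) = 5x^6 + 15x^5 + 9x^4 + 6x^3 + 13x^2 + 4x + 12 ≡ 1 (mod x^4 + 5x^3 + 12x^2 + 11x + 8).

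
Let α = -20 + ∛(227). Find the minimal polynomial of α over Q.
m_α(x) = x^3 + 60x^2 + 1200x + 7773

Set β = α + 20 = ∛(227), so β^3 = 227. Then (α + 20)^3 - 227 = 0, i.e. α is a root of g(x) = (x + 20)^3 - 227 = x^3 + 60x^2 + 1200x + 7773. Since g(x) = h(x + 20) where h(x) = x^3 - 227, and h is irreducible over Q (because 227 is not a perfect cube, so h has no rational root, and a monic cubic with no rational root is irreducible), g is also irreducible (irreducibility is preserved under the substitution x → x + 20). Hence m_α(x) = x^3 + 60x^2 + 1200x + 7773.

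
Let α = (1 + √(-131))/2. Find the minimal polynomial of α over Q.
m_α(x) = x^2 - x + 33

From 2α - 1 = √(-131), squaring gives (2α - 1)^2 = -131, i.e. 4α^2 - 4α + 1 = -131, so α^2 - α + (1 + 131)/4 = 0. Since -131 ≡ 1 (mod 4), (1 + 131)/4 = 33 ∈ Z. The polynomial x^2 - x + 33 has discriminant 1 - 4·(33) = -131, which is not a perfect square in Q (d = -131 is squarefree and ≠ 1), so x^2 - x + 33 is irreducible over Q. It is the minimal polynomial of α.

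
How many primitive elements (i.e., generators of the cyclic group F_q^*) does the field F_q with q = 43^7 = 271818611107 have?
There are φ(271818611106) = 77648669280 primitive elements

F_q^* is cyclic of order q - 1 = 271818611106. A cyclic group of order m has exactly φ(m) generators. Here m = 271818611106 = 2 · 3 · 7^2 · 5839 · 158341, so the number of primitive elements is φ(271818611106) = 77648669280.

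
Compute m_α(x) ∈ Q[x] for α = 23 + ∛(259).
m_α(x) = x^3 - 69x^2 + 1587x - 12426

Set β = α - 23 = ∛(259), so β^3 = 259. Then (α - 23)^3 - 259 = 0, i.e. α is a root of g(x) = (x - 23)^3 - 259 = x^3 - 69x^2 + 1587x - 12426. Since g(x) = h(x - 23) where h(x) = x^3 - 259, and h is irreducible over Q (because 259 is not a perfect cube, so h has no rational root, and a monic cubic with no rational root is irreducible), g is also irreducible (irreducibility is preserved under the substitution x → x - 23). Hence m_α(x) = x^3 - 69x^2 + 1587x - 12426.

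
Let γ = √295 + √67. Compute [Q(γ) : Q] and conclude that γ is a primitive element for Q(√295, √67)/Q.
[Q(γ) : Q] = 4 (equivalently, Q(γ) = Q(√295, √67))

Obviously Q(γ) ⊆ Q(√295, √67), and [Q(√295, √67):Q] = 4 (since 295, 67 are distinct squarefree integers > 1 with 19765 not a perfect square). To show equality we compute the minimal polynomial of γ. From γ = √295 + √67: γ^2 = 295 + 2√(19765) + 67 = 362 + 2√(19765), so γ^2 - 362 = 2√(19765); squaring, (γ^2 - 362)^2 = 4·19765, i.e. γ^4 - 724γ^2 + 131044 - 79060 = 0, i.e. γ^4 - 724γ^2 + 51984 = 0. So γ is a root of x^4 - 724x^2 + 51984. This polynomial is irreducible over Q: it has no rational root (each ±√295 ± √67 is irrational), and any factorization into two quadratics over Q would force √(19765) ∈ Q (pairing opposite roots) or √295, √67 ∈ Q (other pairings), all impossible. Hence [Q(γ):Q] = 4 = [Q(√295, √67):Q], so Q(γ) = Q(√295, √67).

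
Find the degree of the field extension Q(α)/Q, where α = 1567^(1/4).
[Q(α):Q] = 4

α is a root of x^4 - 1567. By Eisenstein's criterion at the prime p = 1567 (which divides the constant term 1567 but p^2 = 2455489 does not, since 1567 is squarefree), x^4 - 1567 is irreducible over Q. Hence [Q(α):Q] = 4.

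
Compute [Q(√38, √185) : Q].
[Q(√38, √185) : Q] = 4

[Q(√38):Q] = 2 (min poly x^2 - 38, irreducible since 38 is squarefree > 1). For the top step, suppose √185 ∈ Q(√38), say √185 = c + d√38 with c, d ∈ Q. Squaring: 185 = c^2 + 38d^2 + 2cd√38. Since √38 ∉ Q this forces 2cd = 0. If d = 0 then √185 = c ∈ Q, contradicting 185 squarefree > 1. If c = 0 then 185 = 38d^2, so 38·185 = (38d)^2 is a perfect square in Q — but 38·185 = 7030 is not a perfect square (since 38 and 185 are distinct squarefree integers). Contradiction. Hence √185 ∉ Q(√38), so x^2 - 185 stays irreducible over Q(√38) and [Q(√38, √185) : Q(√38)] = 2. By the tower law, [Q(√38, √185) : Q] = 2 · 2 = 4.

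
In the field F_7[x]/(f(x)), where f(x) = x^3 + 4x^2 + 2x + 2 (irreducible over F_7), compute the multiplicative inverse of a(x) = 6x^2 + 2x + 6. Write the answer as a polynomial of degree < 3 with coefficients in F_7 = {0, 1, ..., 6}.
a(x)^(-1) ≡ 2x^2 + 3 (mod f(x))

Since f is irreducible over F_7, F_7[x]/(f) is a field and a(x) ≠ 0 has an inverse. Apply the extended Euclidean algorithm to f(x) and a(x) in F_7[x]: f(x) = (6x + 1)·a(x) + (6x + 3);  a(x) = (x + 1)·(6x + 3) + (3). The last nonzero remainder is the constant 3 = gcd(f, a) in F_7. Back-substituting through the division chain expresses 3 = s(x)·a(x) + t(x)·f(x) with s(x) ≡ 6x^2 + 2 (mod f), so (6x^2 + 2)·a(x) ≡ 3 (mod f). Multiplying by 3^(-1) ≡ 5 in F_7 gives a(x)^(-1) ≡ 5·(6x^2 + 2) ≡ 2x^2 + 3 (mod f). Check: (6x^2 + 2x + 6)·(2x^2 + 3) = 5x^4 + 4x^3 + 2x^2 + 6x + 4 ≡ 1 (mod x^3 + 4x^2 + 2x + 2).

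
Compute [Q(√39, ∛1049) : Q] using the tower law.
[Q(√39, ∛1049) : Q] = 6

Let L = Q(√39, ∛1049). Since Q(√39) ⊂ L and [Q(√39):Q] = 2, the tower law gives 2 | [L:Q]. Likewise Q(∛1049) ⊂ L with [Q(∛1049):Q] = 3 (because 1049 is not a perfect cube), so 3 | [L:Q]. As gcd(2,3) = 1, [L:Q] is divisible by 6. Conversely L is generated over Q by √39 and ∛1049, so [L:Q] ≤ 2·3 = 6. Therefore [Q(√39, ∛1049) : Q] = 6.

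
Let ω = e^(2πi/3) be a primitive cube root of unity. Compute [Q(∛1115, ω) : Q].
[Q(∛1115, ω) : Q] = 6

[Q(∛1115):Q] = 3 (min poly x^3 - 1115, irreducible since 1115 is not a perfect cube). [Q(ω):Q] = 2 (min poly x^2 + x + 1). Since Q(∛1115) ⊂ R and ω ∉ R, we have ω ∉ Q(∛1115), so x^2 + x + 1 remains irreducible over Q(∛1115) and [Q(∛1115, ω) : Q(∛1115)] = 2. By the tower law, [Q(∛1115, ω) : Q] = 3 · 2 = 6. (In fact Q(∛1115, ω) is the splitting field of x^3 - 1115 over Q.)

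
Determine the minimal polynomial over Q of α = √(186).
m_α(x) = x^2 - 186

α satisfies α^2 - 186 = 0, so x^2 - 186 annihilates α. Since d = 186 is squarefree and ≠ 1, it is not a perfect square in Q, so x^2 - 186 has no rational root and is therefore irreducible over Q (a degree-2 polynomial over a field is irreducible iff it has no root). Hence m_α(x) = x^2 - 186.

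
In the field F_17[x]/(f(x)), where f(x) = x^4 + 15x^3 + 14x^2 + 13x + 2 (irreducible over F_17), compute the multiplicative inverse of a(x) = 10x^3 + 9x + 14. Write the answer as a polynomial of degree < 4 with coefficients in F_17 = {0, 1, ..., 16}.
a(x)^(-1) ≡ 14x^3 + 13x^2 + 11x + 13 (mod f(x))

Since f is irreducible over F_17, F_17[x]/(f) is a field and a(x) ≠ 0 has an inverse. Apply the extended Euclidean algorithm to f(x) and a(x) in F_17[x]: f(x) = (12x + 10)·a(x) + (8x^2 + 10x + 15);  a(x) = (14x + 8)·(8x^2 + 10x + 15) + (8x + 13);  (8x^2 + 10x + 15) = (x + 6)·(8x + 13) + (5). The last nonzero remainder is the constant 5 = gcd(f, a) in F_17. Back-substituting through the division chain expresses 5 = s(x)·a(x) + t(x)·f(x) with s(x) ≡ 2x^3 + 14x^2 + 4x + 14 (mod f), so (2x^3 + 14x^2 + 4x + 14)·a(x) ≡ 5 (mod f). Multiplying by 5^(-1) ≡ 7 in F_17 gives a(x)^(-1) ≡ 7·(2x^3 + 14x^2 + 4x + 14) ≡ 14x^3 + 13x^2 + 11x + 13 (mod f). Check: (10x^3 + 9x + 14)·(14x^3 + 13x^2 + 11x + 13) = 4x^6 + 11x^5 + 15x^4 + x^3 + 9x^2 + 16x + 12 ≡ 1 (mod x^4 + 15x^3 + 14x^2 + 13x + 2).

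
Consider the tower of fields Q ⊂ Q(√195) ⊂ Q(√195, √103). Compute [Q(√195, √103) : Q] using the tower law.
[Q(√195, √103) : Q] = 4

[Q(√195):Q] = 2 (min poly x^2 - 195, irreducible since 195 is squarefree > 1). For the top step, suppose √103 ∈ Q(√195), say √103 = c + d√195 with c, d ∈ Q. Squaring: 103 = c^2 + 195d^2 + 2cd√195. Since √195 ∉ Q this forces 2cd = 0. If d = 0 then √103 = c ∈ Q, contradicting 103 squarefree > 1. If c = 0 then 103 = 195d^2, so 195·103 = (195d)^2 is a perfect square in Q — but 195·103 = 20085 is not a perfect square (since 195 and 103 are distinct squarefree integers). Contradiction. Hence √103 ∉ Q(√195), so x^2 - 103 stays irreducible over Q(√195) and [Q(√195, √103) : Q(√195)] = 2. By the tower law, [Q(√195, √103) : Q] = 2 · 2 = 4.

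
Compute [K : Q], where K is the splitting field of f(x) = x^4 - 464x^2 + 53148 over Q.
[K : Q] = 4

Solving the quadratic in x^2: x^2 = (464 ± √(464^2 - 4·53148))/2 = (464 ± √2704)/2 = (464 ± 52)/2, giving x^2 = 258 or x^2 = 206. So f(x) = (x^2 - 258)(x^2 - 206) and the roots of f are ±√258, ±√206. Hence the splitting field is K = Q(√258, √206). Since 258 and 206 are distinct squarefree integers > 1, their product 53148 is not a perfect square, so √206 ∉ Q(√258). By the tower law [K:Q] = [Q(√258,√206):Q(√258)] · [Q(√258):Q] = 2 · 2 = 4.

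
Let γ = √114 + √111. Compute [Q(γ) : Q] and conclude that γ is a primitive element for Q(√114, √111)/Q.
[Q(γ) : Q] = 4 (equivalently, Q(γ) = Q(√114, √111))

Obviously Q(γ) ⊆ Q(√114, √111), and [Q(√114, √111):Q] = 4 (since 114, 111 are distinct squarefree integers > 1 with 12654 not a perfect square). To show equality we compute the minimal polynomial of γ. From γ = √114 + √111: γ^2 = 114 + 2√(12654) + 111 = 225 + 2√(12654), so γ^2 - 225 = 2√(12654); squaring, (γ^2 - 225)^2 = 4·12654, i.e. γ^4 - 450γ^2 + 50625 - 50616 = 0, i.e. γ^4 - 450γ^2 + 9 = 0. So γ is a root of x^4 - 450x^2 + 9. This polynomial is irreducible over Q: it has no rational root (each ±√114 ± √111 is irrational), and any factorization into two quadratics over Q would force √(12654) ∈ Q (pairing opposite roots) or √114, √111 ∈ Q (other pairings), all impossible. Hence [Q(γ):Q] = 4 = [Q(√114, √111):Q], so Q(γ) = Q(√114, √111).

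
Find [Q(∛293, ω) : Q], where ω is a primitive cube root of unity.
[Q(∛293, ω) : Q] = 6

[Q(∛293):Q] = 3 (min poly x^3 - 293, irreducible since 293 is not a perfect cube). [Q(ω):Q] = 2 (min poly x^2 + x + 1). Since Q(∛293) ⊂ R and ω ∉ R, we have ω ∉ Q(∛293), so x^2 + x + 1 remains irreducible over Q(∛293) and [Q(∛293, ω) : Q(∛293)] = 2. By the tower law, [Q(∛293, ω) : Q] = 3 · 2 = 6. (In fact Q(∛293, ω) is the splitting field of x^3 - 293 over Q.)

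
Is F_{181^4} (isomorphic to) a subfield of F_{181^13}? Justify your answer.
No: F_{181^4} is not a subfield of F_{181^13}

F_{p^m} embeds in F_{p^n} iff m | n. Here 4 ∤ 13 (since 13 = 3·4 + 1 with remainder 1 ≠ 0), so F_{181^4} is not a subfield of F_{181^13}. Equivalently: if it were, the tower law would give 4 = [F_{181^4}:F_181] dividing [F_{181^13}:F_181] = 13, contradiction.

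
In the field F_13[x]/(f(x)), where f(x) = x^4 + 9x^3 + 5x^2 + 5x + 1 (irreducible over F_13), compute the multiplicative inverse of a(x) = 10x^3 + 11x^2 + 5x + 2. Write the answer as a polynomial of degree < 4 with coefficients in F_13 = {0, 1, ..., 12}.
a(x)^(-1) ≡ 4x^3 + 5x^2 + 3x + 6 (mod f(x))

Since f is irreducible over F_13, F_13[x]/(f) is a field and a(x) ≠ 0 has an inverse. Apply the extended Euclidean algorithm to f(x) and a(x) in F_13[x]: f(x) = (4x + 3)·a(x) + (4x^2 + 8x + 8);  a(x) = (9x + 1)·(4x^2 + 8x + 8) + (3x + 7);  (4x^2 + 8x + 8) = (10x + 1)·(3x + 7) + (1). The last nonzero remainder is the constant 1 = gcd(f, a) in F_13. Back-substituting through the division chain expresses 1 = s(x)·a(x) + t(x)·f(x) with s(x) ≡ 4x^3 + 5x^2 + 3x + 6 (mod f), so a(x)^(-1) ≡ s(x) = 4x^3 + 5x^2 + 3x + 6 (mod f). Check: (10x^3 + 11x^2 + 5x + 2)·(4x^3 + 5x^2 + 3x + 6) = x^6 + 3x^5 + x^4 + 9x^3 + 10x + 12 ≡ 1 (mod x^4 + 9x^3 + 5x^2 + 5x + 1).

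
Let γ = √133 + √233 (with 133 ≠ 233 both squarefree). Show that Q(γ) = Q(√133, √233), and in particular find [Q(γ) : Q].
[Q(γ) : Q] = 4 (equivalently, Q(γ) = Q(√133, √233))

Obviously Q(γ) ⊆ Q(√133, √233), and [Q(√133, √233):Q] = 4 (since 133, 233 are distinct squarefree integers > 1 with 30989 not a perfect square). To show equality we compute the minimal polynomial of γ. From γ = √133 + √233: γ^2 = 133 + 2√(30989) + 233 = 366 + 2√(30989), so γ^2 - 366 = 2√(30989); squaring, (γ^2 - 366)^2 = 4·30989, i.e. γ^4 - 732γ^2 + 133956 - 123956 = 0, i.e. γ^4 - 732γ^2 + 10000 = 0. So γ is a root of x^4 - 732x^2 + 10000. This polynomial is irreducible over Q: it has no rational root (each ±√133 ± √233 is irrational), and any factorization into two quadratics over Q would force √(30989) ∈ Q (pairing opposite roots) or √133, √233 ∈ Q (other pairings), all impossible. Hence [Q(γ):Q] = 4 = [Q(√133, √233):Q], so Q(γ) = Q(√133, √233).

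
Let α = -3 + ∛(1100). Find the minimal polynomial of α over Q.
m_α(x) = x^3 + 9x^2 + 27x - 1073

Set β = α + 3 = ∛(1100), so β^3 = 1100. Then (α + 3)^3 - 1100 = 0, i.e. α is a root of g(x) = (x + 3)^3 - 1100 = x^3 + 9x^2 + 27x - 1073. Since g(x) = h(x + 3) where h(x) = x^3 - 1100, and h is irreducible over Q (because 1100 is not a perfect cube, so h has no rational root, and a monic cubic with no rational root is irreducible), g is also irreducible (irreducibility is preserved under the substitution x → x + 3). Hence m_α(x) = x^3 + 9x^2 + 27x - 1073.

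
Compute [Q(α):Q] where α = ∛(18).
[Q(α):Q] = 3

The minimal polynomial of α is x^3 - 18, irreducible over Q since 18 is not a perfect cube (so x^3 - 18 has no rational root). Hence [Q(α):Q] = deg(m_α) = 3.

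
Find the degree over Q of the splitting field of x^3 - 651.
[K : Q] = 6

The roots of x^3 - 651 are ∛651, ω∛651, ω^2∛651 where ω = e^(2πi/3) is a primitive cube root of unity, so K = Q(∛651, ω). Now [Q(∛651):Q] = 3 (since 651 is not a perfect cube, x^3 - 651 is irreducible) and [Q(ω):Q] = 2. Both 2 and 3 divide [K:Q], and [K:Q] ≤ 3·2 = 6, so [K:Q] = 6. (Equivalently: Q(∛651) ⊂ R but ω ∉ R, so [K : Q(∛651)] = 2.)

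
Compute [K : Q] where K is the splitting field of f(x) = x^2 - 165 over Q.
[K : Q] = 2

f(x) = x^2 - 165 factors as (x - √165)(x + √165). The splitting field is K = Q(√165). Since 165 is squarefree and > 1, it is not a perfect square, so x^2 - 165 is irreducible over Q and [Q(√165) : Q] = 2. Hence [K : Q] = 2.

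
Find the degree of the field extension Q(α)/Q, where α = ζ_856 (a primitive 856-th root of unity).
[Q(α):Q] = 424

The minimal polynomial of ζ_856 over Q is the 856-th cyclotomic polynomial Φ_856(x), which is irreducible over Q and has degree φ(856) = 424. Hence [Q(α):Q] = φ(856) = 424.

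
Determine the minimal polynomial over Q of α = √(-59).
m_α(x) = x^2 + 59

α satisfies α^2 + 59 = 0, so x^2 + 59 annihilates α. Since d = -59 is squarefree and ≠ 1, it is not a perfect square in Q, so x^2 + 59 has no rational root and is therefore irreducible over Q (a degree-2 polynomial over a field is irreducible iff it has no root). Hence m_α(x) = x^2 + 59.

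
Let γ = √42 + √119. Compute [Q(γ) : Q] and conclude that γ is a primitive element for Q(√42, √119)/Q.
[Q(γ) : Q] = 4 (equivalently, Q(γ) = Q(√42, √119))

Obviously Q(γ) ⊆ Q(√42, √119), and [Q(√42, √119):Q] = 4 (since 42, 119 are distinct squarefree integers > 1 with 4998 not a perfect square). To show equality we compute the minimal polynomial of γ. From γ = √42 + √119: γ^2 = 42 + 2√(4998) + 119 = 161 + 2√(4998), so γ^2 - 161 = 2√(4998); squaring, (γ^2 - 161)^2 = 4·4998, i.e. γ^4 - 322γ^2 + 25921 - 19992 = 0, i.e. γ^4 - 322γ^2 + 5929 = 0. So γ is a root of x^4 - 322x^2 + 5929. This polynomial is irreducible over Q: it has no rational root (each ±√42 ± √119 is irrational), and any factorization into two quadratics over Q would force √(4998) ∈ Q (pairing opposite roots) or √42, √119 ∈ Q (other pairings), all impossible. Hence [Q(γ):Q] = 4 = [Q(√42, √119):Q], so Q(γ) = Q(√42, √119).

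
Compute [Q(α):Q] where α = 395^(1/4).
[Q(α):Q] = 4

α is a root of x^4 - 395. By Eisenstein's criterion at the prime p = 5 (which divides the constant term 395 but p^2 = 25 does not, since 395 is squarefree), x^4 - 395 is irreducible over Q. Hence [Q(α):Q] = 4.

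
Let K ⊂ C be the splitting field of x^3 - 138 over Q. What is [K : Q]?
[K : Q] = 6

The roots of x^3 - 138 are ∛138, ω∛138, ω^2∛138 where ω = e^(2πi/3) is a primitive cube root of unity, so K = Q(∛138, ω). Now [Q(∛138):Q] = 3 (since 138 is not a perfect cube, x^3 - 138 is irreducible) and [Q(ω):Q] = 2. Both 2 and 3 divide [K:Q], and [K:Q] ≤ 3·2 = 6, so [K:Q] = 6. (Equivalently: Q(∛138) ⊂ R but ω ∉ R, so [K : Q(∛138)] = 2.)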